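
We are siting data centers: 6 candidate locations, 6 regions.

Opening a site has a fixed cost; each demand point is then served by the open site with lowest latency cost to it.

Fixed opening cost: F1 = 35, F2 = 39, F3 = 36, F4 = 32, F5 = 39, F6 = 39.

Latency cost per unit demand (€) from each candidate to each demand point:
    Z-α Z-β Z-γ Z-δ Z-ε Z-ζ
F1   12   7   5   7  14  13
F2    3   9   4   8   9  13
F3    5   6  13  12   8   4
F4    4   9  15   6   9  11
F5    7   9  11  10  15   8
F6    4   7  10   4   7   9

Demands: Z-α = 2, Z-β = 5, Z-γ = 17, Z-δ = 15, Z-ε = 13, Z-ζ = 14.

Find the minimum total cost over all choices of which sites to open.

Open {F2, F3, F6}: assign each demand point to its cheapest open site.
  Z-α→F2 2×3=6, Z-β→F3 5×6=30, Z-γ→F2 17×4=68, Z-δ→F6 15×4=60, Z-ε→F6 13×7=91, Z-ζ→F3 14×4=56
  latency cost 311, fixed 114 → total 425.
Compare {F1, F3, F6}: latency cost 330 + fixed 110 = 440.
Compare {F2, F3, F4, F6}: latency cost 311 + fixed 146 = 457.
Compare {F2, F3}: latency cost 384 + fixed 75 = 459.
All other subsets cost ≥ 440. Minimum total cost: 425.

425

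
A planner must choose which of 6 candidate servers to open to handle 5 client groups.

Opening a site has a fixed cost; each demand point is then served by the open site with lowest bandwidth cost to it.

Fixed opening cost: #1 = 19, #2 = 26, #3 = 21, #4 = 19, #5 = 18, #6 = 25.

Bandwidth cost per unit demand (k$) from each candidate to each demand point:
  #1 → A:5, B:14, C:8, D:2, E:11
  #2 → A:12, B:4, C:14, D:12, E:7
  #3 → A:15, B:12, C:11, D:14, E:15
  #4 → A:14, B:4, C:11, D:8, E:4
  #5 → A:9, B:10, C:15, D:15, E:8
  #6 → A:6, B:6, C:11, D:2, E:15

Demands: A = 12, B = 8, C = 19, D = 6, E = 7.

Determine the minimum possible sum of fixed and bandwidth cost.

Open {#1, #4}: assign each demand point to its cheapest open site.
  A→#1 12×5=60, B→#4 8×4=32, C→#1 19×8=152, D→#1 6×2=12, E→#4 7×4=28
  bandwidth cost 284, fixed 38 → total 322.
Compare {#1, #4, #5}: bandwidth cost 284 + fixed 56 = 340.
Compare {#1, #3, #4}: bandwidth cost 284 + fixed 59 = 343.
Compare {#1, #4, #6}: bandwidth cost 284 + fixed 63 = 347.
All other subsets cost ≥ 340. Minimum total cost: 322.

322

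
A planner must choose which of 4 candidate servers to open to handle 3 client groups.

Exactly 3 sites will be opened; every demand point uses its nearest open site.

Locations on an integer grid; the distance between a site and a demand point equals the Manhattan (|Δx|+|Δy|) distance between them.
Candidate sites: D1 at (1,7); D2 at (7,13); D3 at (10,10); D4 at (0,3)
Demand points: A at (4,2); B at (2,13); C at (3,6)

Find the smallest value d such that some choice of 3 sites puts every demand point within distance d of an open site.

5

Open {D1, D2, D4}.
  Farthest demand point is A at distance 5 (to D4); all others are ≤ 5.
With {D2, D3, D4} the worst case is 6.
With {D1, D3, D4} the worst case is 7.
No size-3 selection achieves below 5.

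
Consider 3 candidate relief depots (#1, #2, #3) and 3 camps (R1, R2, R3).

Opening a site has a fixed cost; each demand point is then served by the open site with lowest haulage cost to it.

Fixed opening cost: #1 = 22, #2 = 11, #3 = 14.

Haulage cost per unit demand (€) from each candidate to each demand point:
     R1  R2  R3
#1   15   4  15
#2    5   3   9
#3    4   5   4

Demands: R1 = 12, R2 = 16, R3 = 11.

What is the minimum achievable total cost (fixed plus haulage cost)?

165

Open {#2, #3}: assign each demand point to its cheapest open site.
  R1→#3 12×4=48, R2→#2 16×3=48, R3→#3 11×4=44
  haulage cost 140, fixed 25 → total 165.
Compare {#3}: haulage cost 172 + fixed 14 = 186.
Compare {#1, #2, #3}: haulage cost 140 + fixed 47 = 187.
Compare {#1, #3}: haulage cost 156 + fixed 36 = 192.
All other subsets cost ≥ 186. Minimum total cost: 165.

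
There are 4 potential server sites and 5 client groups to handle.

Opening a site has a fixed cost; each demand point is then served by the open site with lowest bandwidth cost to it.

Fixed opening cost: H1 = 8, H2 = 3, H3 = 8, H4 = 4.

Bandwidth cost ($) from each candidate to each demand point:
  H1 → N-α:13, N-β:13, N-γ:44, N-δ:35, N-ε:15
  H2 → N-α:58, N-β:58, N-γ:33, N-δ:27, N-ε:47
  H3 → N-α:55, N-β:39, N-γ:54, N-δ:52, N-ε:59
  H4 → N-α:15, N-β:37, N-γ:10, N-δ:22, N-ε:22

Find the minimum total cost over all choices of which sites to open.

85

Open {H1, H4}: assign each demand point to its cheapest open site.
  N-α→H1 13, N-β→H1 13, N-γ→H4 10, N-δ→H4 22, N-ε→H1 15
  bandwidth cost 73, fixed 12 → total 85.
Compare {H1, H2, H4}: bandwidth cost 73 + fixed 15 = 88.
Compare {H1, H3, H4}: bandwidth cost 73 + fixed 20 = 93.
Compare {H1, H2, H3, H4}: bandwidth cost 73 + fixed 23 = 96.
All other subsets cost ≥ 88. Minimum total cost: 85.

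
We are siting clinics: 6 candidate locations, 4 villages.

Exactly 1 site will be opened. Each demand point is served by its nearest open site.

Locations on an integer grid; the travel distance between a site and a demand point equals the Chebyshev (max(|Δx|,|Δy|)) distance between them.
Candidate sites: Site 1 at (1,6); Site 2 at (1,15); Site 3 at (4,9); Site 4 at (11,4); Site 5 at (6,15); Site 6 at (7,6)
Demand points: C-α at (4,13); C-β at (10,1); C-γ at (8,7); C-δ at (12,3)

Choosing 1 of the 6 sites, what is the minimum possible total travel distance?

Open {Site 4}.
  C-α→Site 4 9, C-β→Site 4 3, C-γ→Site 4 3, C-δ→Site 4 1  ⇒ total 16.
Compare {Site 6}: total 18.
Compare {Site 3}: total 24.
No size-1 selection does better; minimum is 16.

16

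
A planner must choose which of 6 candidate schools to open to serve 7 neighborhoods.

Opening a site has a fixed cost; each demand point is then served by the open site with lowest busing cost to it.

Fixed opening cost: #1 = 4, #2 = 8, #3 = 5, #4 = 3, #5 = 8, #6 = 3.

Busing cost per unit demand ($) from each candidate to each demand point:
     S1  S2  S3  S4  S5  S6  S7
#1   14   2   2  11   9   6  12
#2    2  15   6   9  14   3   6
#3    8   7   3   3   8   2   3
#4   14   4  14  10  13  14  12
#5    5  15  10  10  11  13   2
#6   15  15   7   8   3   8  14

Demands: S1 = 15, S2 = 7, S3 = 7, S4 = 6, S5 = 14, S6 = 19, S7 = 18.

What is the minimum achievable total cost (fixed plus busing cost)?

Open {#1, #2, #3, #5, #6}: assign each demand point to its cheapest open site.
  S1→#2 15×2=30, S2→#1 7×2=14, S3→#1 7×2=14, S4→#3 6×3=18, S5→#6 14×3=42, S6→#3 19×2=38, S7→#5 18×2=36
  busing cost 192, fixed 28 → total 220.
Compare {#1, #2, #3, #4, #5, #6}: busing cost 192 + fixed 31 = 223.
Compare {#1, #2, #3, #6}: busing cost 210 + fixed 20 = 230.
Compare {#1, #2, #3, #4, #6}: busing cost 210 + fixed 23 = 233.
All other subsets cost ≥ 223. Minimum total cost: 220.

220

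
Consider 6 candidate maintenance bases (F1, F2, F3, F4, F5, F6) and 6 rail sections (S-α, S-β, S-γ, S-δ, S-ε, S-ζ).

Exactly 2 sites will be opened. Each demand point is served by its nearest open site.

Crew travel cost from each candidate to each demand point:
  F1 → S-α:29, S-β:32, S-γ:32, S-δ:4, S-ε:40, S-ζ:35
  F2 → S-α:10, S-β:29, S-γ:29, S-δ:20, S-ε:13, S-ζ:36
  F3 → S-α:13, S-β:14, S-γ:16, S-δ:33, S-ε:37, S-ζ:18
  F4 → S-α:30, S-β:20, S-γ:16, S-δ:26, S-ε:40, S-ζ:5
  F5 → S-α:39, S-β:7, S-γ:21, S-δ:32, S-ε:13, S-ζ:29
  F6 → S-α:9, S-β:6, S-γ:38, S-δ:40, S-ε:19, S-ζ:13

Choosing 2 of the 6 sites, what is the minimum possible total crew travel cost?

Open {F4, F6}.
  S-α→F6 9, S-β→F6 6, S-γ→F4 16, S-δ→F4 26, S-ε→F6 19, S-ζ→F4 5  ⇒ total 81.
Compare {F1, F6}: total 83.
Compare {F2, F4}: total 84.
No size-2 selection does better; minimum is 81.

81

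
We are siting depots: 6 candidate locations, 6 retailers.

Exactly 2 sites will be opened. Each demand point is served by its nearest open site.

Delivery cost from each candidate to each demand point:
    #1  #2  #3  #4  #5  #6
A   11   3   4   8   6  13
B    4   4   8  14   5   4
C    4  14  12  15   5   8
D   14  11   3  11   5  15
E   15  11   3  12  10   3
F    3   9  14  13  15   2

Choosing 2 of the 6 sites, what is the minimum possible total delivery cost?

Open {A, F}.
  #1→F 3, #2→A 3, #3→A 4, #4→A 8, #5→A 6, #6→F 2  ⇒ total 26.
Compare {A, B}: total 28.
Compare {B, D}: total 31.
No size-2 selection does better; minimum is 26.

26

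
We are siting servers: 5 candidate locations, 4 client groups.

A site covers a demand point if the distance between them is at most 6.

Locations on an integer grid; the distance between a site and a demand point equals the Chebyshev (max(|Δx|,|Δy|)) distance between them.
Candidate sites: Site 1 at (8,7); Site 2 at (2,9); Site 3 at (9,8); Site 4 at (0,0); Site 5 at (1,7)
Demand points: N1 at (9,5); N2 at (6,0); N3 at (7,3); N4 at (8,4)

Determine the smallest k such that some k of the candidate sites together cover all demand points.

2

Coverage sets (demand points within 6 of each site):
  Site 1: {N1, N3, N4}
  Site 2: {N3, N4}
  Site 3: {N1, N3, N4}
  Site 4: {N2}
  Site 5: {N3}
No single site covers all 4 demand points.
But {Site 1, Site 4} covers everything, so the minimum is 2.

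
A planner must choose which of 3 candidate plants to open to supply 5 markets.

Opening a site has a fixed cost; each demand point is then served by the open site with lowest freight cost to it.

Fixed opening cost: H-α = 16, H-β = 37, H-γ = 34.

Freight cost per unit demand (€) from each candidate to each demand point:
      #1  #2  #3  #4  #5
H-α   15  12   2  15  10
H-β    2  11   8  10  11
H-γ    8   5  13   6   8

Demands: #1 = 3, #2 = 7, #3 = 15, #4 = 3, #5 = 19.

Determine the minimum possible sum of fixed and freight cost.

309

Open {H-α, H-γ}: assign each demand point to its cheapest open site.
  #1→H-γ 3×8=24, #2→H-γ 7×5=35, #3→H-α 15×2=30, #4→H-γ 3×6=18, #5→H-γ 19×8=152
  freight cost 259, fixed 50 → total 309.
Compare {H-α, H-β, H-γ}: freight cost 241 + fixed 87 = 328.
Compare {H-α, H-β}: freight cost 333 + fixed 53 = 386.
Compare {H-β, H-γ}: freight cost 331 + fixed 71 = 402.
All other subsets cost ≥ 328. Minimum total cost: 309.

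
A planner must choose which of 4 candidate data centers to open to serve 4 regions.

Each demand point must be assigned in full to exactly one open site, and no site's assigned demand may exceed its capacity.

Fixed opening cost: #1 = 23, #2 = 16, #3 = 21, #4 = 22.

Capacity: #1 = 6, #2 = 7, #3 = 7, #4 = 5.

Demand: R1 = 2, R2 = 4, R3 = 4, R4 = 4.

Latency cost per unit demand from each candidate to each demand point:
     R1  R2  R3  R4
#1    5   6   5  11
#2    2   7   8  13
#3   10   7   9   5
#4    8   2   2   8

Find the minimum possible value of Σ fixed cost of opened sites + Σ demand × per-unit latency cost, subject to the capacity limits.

119

Open {#2, #3, #4}; cheapest assignment that respects the capacities:
  #2 (cap 7, load 6): R1, R2 — cost 2×2 + 4×7 = 32
  #3 (cap 7, load 4): R4 — cost 4×5 = 20
  #4 (cap 5, load 4): R3 — cost 4×2 = 8
  Shipping 60, fixed 59 → total 119.
  Any other capacity-feasible assignment to {#2, #3, #4} ships for at least 60.
Compare {#1, #3, #4}: its best feasible assignment gives total 124.
Compare {#1, #2, #3}: its best feasible assignment gives total 132.
Every other set of open sites that can feasibly serve all demand totals ≥ 124 even under its best assignment. Minimum: 119.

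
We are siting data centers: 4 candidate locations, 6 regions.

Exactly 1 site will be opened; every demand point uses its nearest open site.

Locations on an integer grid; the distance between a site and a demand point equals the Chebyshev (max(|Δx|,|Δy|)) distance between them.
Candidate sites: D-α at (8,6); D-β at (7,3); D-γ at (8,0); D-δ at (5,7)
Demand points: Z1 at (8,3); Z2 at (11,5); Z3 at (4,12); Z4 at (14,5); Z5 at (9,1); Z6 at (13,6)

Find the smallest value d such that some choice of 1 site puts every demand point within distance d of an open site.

Open {D-α}.
  Farthest demand point is Z3 at distance 6 (to D-α); all others are ≤ 6.
With {D-β} the worst case is 9.
With {D-δ} the worst case is 9.
No size-1 selection achieves below 6.

6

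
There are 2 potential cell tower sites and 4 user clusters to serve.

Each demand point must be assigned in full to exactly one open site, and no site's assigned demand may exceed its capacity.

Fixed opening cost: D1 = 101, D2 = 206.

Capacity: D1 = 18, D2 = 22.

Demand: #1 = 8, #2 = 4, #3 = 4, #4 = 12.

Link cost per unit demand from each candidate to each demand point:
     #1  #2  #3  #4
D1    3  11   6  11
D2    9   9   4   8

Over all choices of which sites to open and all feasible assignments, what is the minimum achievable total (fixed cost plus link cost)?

Open {D1, D2}; cheapest assignment that respects the capacities:
  D1 (cap 18, load 8): #1 — cost 8×3 = 24
  D2 (cap 22, load 20): #2, #3, #4 — cost 4×9 + 4×4 + 12×8 = 148
  Shipping 172, fixed 307 → total 479.
  Any other capacity-feasible assignment to {D1, D2} ships for at least 172.
Total demand is 28 and no other set of sites has combined capacity ≥ 28, so {D1, D2} is the only feasible choice of open sites. Minimum: 479.

479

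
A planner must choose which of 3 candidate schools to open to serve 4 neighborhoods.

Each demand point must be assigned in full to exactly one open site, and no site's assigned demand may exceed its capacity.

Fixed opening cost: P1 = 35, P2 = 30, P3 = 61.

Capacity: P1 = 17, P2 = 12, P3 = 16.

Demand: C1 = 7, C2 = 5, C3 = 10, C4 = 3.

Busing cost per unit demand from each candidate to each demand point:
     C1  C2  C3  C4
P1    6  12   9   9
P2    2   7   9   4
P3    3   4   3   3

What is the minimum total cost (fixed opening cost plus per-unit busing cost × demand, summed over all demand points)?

Open {P2, P3}; cheapest assignment that respects the capacities:
  P2 (cap 12, load 10): C1, C4 — cost 7×2 + 3×4 = 26
  P3 (cap 16, load 15): C2, C3 — cost 5×4 + 10×3 = 50
  Shipping 76, fixed 91 → total 167.
  Any other capacity-feasible assignment to {P2, P3} ships for at least 76.
Compare {P1, P2, P3}: its best feasible assignment gives total 202.
Compare {P1, P3}: its best feasible assignment gives total 215.
Every other set of open sites that can feasibly serve all demand totals ≥ 202 even under its best assignment. Minimum: 167.

167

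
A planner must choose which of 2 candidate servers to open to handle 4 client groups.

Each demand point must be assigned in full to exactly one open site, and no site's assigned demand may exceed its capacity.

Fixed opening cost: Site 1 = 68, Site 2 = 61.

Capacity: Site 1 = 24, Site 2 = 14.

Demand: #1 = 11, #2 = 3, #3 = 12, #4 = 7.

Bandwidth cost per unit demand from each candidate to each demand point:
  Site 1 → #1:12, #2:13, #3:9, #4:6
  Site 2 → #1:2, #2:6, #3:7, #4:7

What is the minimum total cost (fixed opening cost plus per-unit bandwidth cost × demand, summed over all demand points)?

Open {Site 1, Site 2}; cheapest assignment that respects the capacities:
  Site 1 (cap 24, load 19): #3, #4 — cost 12×9 + 7×6 = 150
  Site 2 (cap 14, load 14): #1, #2 — cost 11×2 + 3×6 = 40
  Shipping 190, fixed 129 → total 319.
  Any other capacity-feasible assignment to {Site 1, Site 2} ships for at least 190.
Total demand is 33 and no other set of sites has combined capacity ≥ 33, so {Site 1, Site 2} is the only feasible choice of open sites. Minimum: 319.

319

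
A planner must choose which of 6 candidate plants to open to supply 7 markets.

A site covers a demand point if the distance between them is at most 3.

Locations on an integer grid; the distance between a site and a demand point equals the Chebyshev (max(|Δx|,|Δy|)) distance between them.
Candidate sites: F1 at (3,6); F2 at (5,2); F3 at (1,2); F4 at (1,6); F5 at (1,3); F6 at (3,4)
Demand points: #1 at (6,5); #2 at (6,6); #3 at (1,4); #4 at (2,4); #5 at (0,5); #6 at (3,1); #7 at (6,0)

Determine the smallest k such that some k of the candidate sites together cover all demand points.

Coverage sets (demand points within 3 of each site):
  F1: {#1, #2, #3, #4, #5}
  F2: {#1, #4, #6, #7}
  F3: {#3, #4, #5, #6}
  F4: {#3, #4, #5}
  F5: {#3, #4, #5, #6}
  F6: {#1, #2, #3, #4, #5, #6}
No single site covers all 7 demand points.
But {F1, F2} covers everything, so the minimum is 2.

2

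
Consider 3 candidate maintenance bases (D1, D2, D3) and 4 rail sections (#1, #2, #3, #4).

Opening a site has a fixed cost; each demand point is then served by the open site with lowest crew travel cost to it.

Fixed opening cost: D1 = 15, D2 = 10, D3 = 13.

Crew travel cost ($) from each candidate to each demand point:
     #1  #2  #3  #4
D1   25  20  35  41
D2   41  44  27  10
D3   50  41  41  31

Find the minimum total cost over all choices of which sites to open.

107

Open {D1, D2}: assign each demand point to its cheapest open site.
  #1→D1 25, #2→D1 20, #3→D2 27, #4→D2 10
  crew travel cost 82, fixed 25 → total 107.
Compare {D1, D2, D3}: crew travel cost 82 + fixed 38 = 120.
Compare {D2}: crew travel cost 122 + fixed 10 = 132.
Compare {D1}: crew travel cost 121 + fixed 15 = 136.
All other subsets cost ≥ 120. Minimum total cost: 107.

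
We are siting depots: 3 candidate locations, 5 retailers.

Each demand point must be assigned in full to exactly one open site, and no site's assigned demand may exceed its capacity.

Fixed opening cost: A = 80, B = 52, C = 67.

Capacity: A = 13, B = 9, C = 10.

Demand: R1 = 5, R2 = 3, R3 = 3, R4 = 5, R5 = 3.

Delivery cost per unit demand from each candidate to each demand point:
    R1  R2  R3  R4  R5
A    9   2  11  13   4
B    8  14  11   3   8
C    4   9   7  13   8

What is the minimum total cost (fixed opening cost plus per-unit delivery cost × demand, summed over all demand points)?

Open {A, B}; cheapest assignment that respects the capacities:
  A (cap 13, load 11): R1, R2, R5 — cost 5×9 + 3×2 + 3×4 = 63
  B (cap 9, load 8): R3, R4 — cost 3×11 + 5×3 = 48
  Shipping 111, fixed 132 → total 243.
  Any other capacity-feasible assignment to {A, B} ships for at least 111.
Compare {A, C}: its best feasible assignment gives total 271.
Compare {A, B, C}: its best feasible assignment gives total 273.
Every other set of open sites that can feasibly serve all demand totals ≥ 271 even under its best assignment. Minimum: 243.

243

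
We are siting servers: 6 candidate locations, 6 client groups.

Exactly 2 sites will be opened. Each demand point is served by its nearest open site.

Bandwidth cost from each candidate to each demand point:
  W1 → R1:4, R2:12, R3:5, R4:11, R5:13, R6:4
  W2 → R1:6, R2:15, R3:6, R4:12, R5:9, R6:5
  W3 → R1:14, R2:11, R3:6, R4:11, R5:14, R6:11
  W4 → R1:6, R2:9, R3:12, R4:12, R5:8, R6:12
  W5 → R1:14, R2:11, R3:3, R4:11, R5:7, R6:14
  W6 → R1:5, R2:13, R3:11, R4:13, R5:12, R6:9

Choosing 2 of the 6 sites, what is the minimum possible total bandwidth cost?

Open {W1, W5}.
  R1→W1 4, R2→W5 11, R3→W5 3, R4→W1 11, R5→W5 7, R6→W1 4  ⇒ total 40.
Compare {W1, W4}: total 41.
Compare {W2, W5}: total 43.
No size-2 selection does better; minimum is 40.

40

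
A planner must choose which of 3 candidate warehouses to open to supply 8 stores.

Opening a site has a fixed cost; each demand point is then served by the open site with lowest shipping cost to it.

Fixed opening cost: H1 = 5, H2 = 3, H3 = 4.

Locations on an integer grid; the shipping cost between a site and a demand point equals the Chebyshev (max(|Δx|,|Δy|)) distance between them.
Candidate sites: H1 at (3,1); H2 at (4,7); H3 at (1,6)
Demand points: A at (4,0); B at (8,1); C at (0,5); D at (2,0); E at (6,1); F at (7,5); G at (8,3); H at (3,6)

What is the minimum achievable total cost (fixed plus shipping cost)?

30

Open {H1, H2}: assign each demand point to its cheapest open site.
  A→H1 1, B→H1 5, C→H1 4, D→H1 1, E→H1 3, F→H2 3, G→H2 4, H→H2 1
  shipping cost 22, fixed 8 → total 30.
Compare {H1, H3}: shipping cost 22 + fixed 9 = 31.
Compare {H1, H2, H3}: shipping cost 19 + fixed 12 = 31.
Compare {H1}: shipping cost 28 + fixed 5 = 33.
All other subsets cost ≥ 31. Minimum total cost: 30.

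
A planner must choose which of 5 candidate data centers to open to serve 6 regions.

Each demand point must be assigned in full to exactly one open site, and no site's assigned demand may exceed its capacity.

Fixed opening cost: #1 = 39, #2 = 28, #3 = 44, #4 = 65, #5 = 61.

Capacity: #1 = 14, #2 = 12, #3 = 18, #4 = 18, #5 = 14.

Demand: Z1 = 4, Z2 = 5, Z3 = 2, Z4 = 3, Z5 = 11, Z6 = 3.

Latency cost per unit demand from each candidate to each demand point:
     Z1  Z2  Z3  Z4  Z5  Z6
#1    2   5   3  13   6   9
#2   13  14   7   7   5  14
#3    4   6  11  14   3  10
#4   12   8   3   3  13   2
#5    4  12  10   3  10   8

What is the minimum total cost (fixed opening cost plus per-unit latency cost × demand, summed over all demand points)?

219

Open {#3, #4}; cheapest assignment that respects the capacities:
  #3 (cap 18, load 15): Z1, Z5 — cost 4×4 + 11×3 = 49
  #4 (cap 18, load 13): Z2, Z3, Z4, Z6 — cost 5×8 + 2×3 + 3×3 + 3×2 = 61
  Shipping 110, fixed 109 → total 219.
  Any other capacity-feasible assignment to {#3, #4} ships for at least 110.
Compare {#1, #3}: its best feasible assignment gives total 224.
Compare {#1, #2, #3}: its best feasible assignment gives total 231.
Every other set of open sites that can feasibly serve all demand totals ≥ 224 even under its best assignment. Minimum: 219.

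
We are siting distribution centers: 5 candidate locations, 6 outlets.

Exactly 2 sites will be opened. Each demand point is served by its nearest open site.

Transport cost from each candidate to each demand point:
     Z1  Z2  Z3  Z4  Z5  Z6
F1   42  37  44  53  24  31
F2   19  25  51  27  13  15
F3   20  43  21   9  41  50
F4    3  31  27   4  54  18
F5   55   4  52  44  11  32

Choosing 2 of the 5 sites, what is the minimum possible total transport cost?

Open {F4, F5}.
  Z1→F4 3, Z2→F5 4, Z3→F4 27, Z4→F4 4, Z5→F5 11, Z6→F4 18  ⇒ total 67.
Compare {F2, F4}: total 87.
Compare {F3, F5}: total 97.
No size-2 selection does better; minimum is 67.

67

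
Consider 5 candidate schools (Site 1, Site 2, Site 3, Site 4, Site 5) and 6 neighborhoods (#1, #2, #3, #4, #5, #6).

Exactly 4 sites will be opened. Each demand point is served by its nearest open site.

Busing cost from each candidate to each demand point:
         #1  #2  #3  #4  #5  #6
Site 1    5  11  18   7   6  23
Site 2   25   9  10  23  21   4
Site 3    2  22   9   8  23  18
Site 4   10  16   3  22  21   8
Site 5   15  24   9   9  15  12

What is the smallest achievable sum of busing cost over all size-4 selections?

31

Open {Site 1, Site 2, Site 3, Site 4}.
  #1→Site 3 2, #2→Site 2 9, #3→Site 4 3, #4→Site 1 7, #5→Site 1 6, #6→Site 2 4  ⇒ total 31.
Compare {Site 1, Site 2, Site 4, Site 5}: total 34.
Compare {Site 1, Site 2, Site 3, Site 5}: total 37.
No size-4 selection does better; minimum is 31.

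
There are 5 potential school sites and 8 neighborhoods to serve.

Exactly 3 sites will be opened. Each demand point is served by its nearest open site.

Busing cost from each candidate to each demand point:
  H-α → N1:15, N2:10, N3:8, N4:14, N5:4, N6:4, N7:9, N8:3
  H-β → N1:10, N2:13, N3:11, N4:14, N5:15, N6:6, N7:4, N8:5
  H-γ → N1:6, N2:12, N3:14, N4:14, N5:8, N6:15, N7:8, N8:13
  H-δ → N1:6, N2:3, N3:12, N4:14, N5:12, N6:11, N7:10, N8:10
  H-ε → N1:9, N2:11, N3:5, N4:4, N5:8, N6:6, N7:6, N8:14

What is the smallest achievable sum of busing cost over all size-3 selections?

35

Open {H-α, H-δ, H-ε}.
  N1→H-δ 6, N2→H-δ 3, N3→H-ε 5, N4→H-ε 4, N5→H-α 4, N6→H-α 4, N7→H-ε 6, N8→H-α 3  ⇒ total 35.
Compare {H-β, H-δ, H-ε}: total 41.
Compare {H-α, H-γ, H-ε}: total 42.
No size-3 selection does better; minimum is 35.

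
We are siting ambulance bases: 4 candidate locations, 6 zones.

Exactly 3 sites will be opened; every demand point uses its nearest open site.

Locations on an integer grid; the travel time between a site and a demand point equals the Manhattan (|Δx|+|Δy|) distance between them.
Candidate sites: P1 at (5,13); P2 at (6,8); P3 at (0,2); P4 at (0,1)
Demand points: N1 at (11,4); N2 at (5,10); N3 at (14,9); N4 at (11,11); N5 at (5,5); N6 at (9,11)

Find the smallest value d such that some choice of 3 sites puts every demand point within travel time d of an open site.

Open {P1, P2, P3}.
  Farthest demand point is N1 at travel time 9 (to P2); all others are ≤ 9.
With {P1, P2, P4} the worst case is 9.
With {P2, P3, P4} the worst case is 9.
No size-3 selection achieves below 9.

9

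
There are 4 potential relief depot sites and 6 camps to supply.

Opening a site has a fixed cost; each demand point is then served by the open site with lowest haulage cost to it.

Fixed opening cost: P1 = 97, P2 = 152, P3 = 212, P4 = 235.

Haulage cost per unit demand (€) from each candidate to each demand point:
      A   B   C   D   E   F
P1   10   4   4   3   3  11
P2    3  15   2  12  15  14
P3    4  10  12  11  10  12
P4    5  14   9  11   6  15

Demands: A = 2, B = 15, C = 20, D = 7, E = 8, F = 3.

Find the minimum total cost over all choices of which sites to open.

335

Open {P1}: assign each demand point to its cheapest open site.
  A→P1 2×10=20, B→P1 15×4=60, C→P1 20×4=80, D→P1 7×3=21, E→P1 8×3=24, F→P1 3×11=33
  haulage cost 238, fixed 97 → total 335.
Compare {P1, P2}: haulage cost 184 + fixed 249 = 433.
Compare {P1, P3}: haulage cost 226 + fixed 309 = 535.
Compare {P1, P4}: haulage cost 228 + fixed 332 = 560.
All other subsets cost ≥ 433. Minimum total cost: 335.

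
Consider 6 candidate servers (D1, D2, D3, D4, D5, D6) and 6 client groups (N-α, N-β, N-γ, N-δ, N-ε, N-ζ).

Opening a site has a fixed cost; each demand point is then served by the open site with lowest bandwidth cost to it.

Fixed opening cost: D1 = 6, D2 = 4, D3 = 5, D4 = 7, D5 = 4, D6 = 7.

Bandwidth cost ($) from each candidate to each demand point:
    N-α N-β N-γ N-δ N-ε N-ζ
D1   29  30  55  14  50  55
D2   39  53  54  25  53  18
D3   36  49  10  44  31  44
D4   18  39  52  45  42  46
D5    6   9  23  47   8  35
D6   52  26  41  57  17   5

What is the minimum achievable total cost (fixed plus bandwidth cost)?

Open {D1, D3, D5, D6}: assign each demand point to its cheapest open site.
  N-α→D5 6, N-β→D5 9, N-γ→D3 10, N-δ→D1 14, N-ε→D5 8, N-ζ→D6 5
  bandwidth cost 52, fixed 22 → total 74.
Compare {D1, D2, D3, D5, D6}: bandwidth cost 52 + fixed 26 = 78.
Compare {D1, D3, D4, D5, D6}: bandwidth cost 52 + fixed 29 = 81.
Compare {D1, D5, D6}: bandwidth cost 65 + fixed 17 = 82.
All other subsets cost ≥ 78. Minimum total cost: 74.

74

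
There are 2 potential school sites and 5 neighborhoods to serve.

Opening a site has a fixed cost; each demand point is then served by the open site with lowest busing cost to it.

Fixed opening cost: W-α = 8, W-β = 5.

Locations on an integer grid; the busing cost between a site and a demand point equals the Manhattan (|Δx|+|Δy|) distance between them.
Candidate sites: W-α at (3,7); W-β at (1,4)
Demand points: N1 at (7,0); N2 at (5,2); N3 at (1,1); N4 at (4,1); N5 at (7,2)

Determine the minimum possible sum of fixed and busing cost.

Open {W-β}: assign each demand point to its cheapest open site.
  N1→W-β 10, N2→W-β 6, N3→W-β 3, N4→W-β 6, N5→W-β 8
  busing cost 33, fixed 5 → total 38.
Compare {W-α, W-β}: busing cost 33 + fixed 13 = 46.
Compare {W-α}: busing cost 42 + fixed 8 = 50.

38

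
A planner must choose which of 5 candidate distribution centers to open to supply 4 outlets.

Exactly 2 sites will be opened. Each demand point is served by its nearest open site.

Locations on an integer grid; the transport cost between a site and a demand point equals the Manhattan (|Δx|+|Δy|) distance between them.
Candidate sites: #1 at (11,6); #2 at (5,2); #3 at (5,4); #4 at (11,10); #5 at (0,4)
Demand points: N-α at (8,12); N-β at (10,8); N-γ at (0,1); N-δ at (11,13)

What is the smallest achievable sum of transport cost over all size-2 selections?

Open {#4, #5}.
  N-α→#4 5, N-β→#4 3, N-γ→#5 3, N-δ→#4 3  ⇒ total 14.
Compare {#2, #4}: total 17.
Compare {#3, #4}: total 19.
No size-2 selection does better; minimum is 14.

14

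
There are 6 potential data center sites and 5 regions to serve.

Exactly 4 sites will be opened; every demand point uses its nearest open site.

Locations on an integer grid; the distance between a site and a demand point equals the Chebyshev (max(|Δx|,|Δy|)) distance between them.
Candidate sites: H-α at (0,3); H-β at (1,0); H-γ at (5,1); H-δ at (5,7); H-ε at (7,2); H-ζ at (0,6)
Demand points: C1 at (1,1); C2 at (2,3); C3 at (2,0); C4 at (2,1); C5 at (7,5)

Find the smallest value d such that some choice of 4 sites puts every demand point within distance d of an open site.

Open {H-α, H-β, H-γ, H-δ}.
  Farthest demand point is C2 at distance 2 (to H-α); all others are ≤ 2.
With {H-α, H-β, H-δ, H-ε} the worst case is 2.
With {H-α, H-β, H-δ, H-ζ} the worst case is 2.
No size-4 selection achieves below 2.

2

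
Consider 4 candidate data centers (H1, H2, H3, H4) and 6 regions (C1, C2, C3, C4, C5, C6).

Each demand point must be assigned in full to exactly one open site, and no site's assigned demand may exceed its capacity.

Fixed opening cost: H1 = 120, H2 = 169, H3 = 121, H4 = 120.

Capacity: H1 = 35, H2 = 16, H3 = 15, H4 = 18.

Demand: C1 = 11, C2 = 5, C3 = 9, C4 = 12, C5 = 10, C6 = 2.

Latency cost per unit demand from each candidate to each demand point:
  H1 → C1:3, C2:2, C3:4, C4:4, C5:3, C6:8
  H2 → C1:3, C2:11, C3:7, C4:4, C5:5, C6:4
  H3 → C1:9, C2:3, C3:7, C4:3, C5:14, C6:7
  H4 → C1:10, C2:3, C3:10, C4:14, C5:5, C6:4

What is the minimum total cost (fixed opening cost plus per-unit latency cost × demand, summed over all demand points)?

Open {H1, H3}; cheapest assignment that respects the capacities:
  H1 (cap 35, load 35): C1, C2, C3, C5 — cost 11×3 + 5×2 + 9×4 + 10×3 = 109
  H3 (cap 15, load 14): C4, C6 — cost 12×3 + 2×7 = 50
  Shipping 159, fixed 241 → total 400.
  Any other capacity-feasible assignment to {H1, H3} ships for at least 159.
Compare {H1, H4}: its best feasible assignment gives total 430.
Compare {H1, H2}: its best feasible assignment gives total 454.
Every other set of open sites that can feasibly serve all demand totals ≥ 430 even under its best assignment. Minimum: 400.

400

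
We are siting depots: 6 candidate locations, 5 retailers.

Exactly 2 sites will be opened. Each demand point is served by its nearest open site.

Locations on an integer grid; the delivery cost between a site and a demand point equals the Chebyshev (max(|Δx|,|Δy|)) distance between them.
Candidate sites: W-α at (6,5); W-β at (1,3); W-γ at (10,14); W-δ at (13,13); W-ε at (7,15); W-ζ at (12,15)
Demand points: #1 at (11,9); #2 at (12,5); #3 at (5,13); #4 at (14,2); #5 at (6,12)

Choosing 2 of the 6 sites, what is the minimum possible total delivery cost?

Open {W-α, W-ε}.
  #1→W-α 5, #2→W-α 6, #3→W-ε 2, #4→W-α 8, #5→W-ε 3  ⇒ total 24.
Compare {W-α, W-γ}: total 28.
Compare {W-δ, W-ε}: total 28.
No size-2 selection does better; minimum is 24.

24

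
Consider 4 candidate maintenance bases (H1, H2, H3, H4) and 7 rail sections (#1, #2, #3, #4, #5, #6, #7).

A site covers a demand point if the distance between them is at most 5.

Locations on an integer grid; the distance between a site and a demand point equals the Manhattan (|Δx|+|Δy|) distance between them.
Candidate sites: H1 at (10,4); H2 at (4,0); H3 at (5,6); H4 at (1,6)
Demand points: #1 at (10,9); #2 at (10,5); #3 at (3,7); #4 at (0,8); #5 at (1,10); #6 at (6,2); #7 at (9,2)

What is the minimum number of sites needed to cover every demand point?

3

Coverage sets (demand points within 5 of each site):
  H1: {#1, #2, #7}
  H2: {#6}
  H3: {#3, #6}
  H4: {#3, #4, #5}
No 2 sites suffice: every size-2 union leaves at least one demand point uncovered.
But {H1, H2, H4} covers everything, so the minimum is 3.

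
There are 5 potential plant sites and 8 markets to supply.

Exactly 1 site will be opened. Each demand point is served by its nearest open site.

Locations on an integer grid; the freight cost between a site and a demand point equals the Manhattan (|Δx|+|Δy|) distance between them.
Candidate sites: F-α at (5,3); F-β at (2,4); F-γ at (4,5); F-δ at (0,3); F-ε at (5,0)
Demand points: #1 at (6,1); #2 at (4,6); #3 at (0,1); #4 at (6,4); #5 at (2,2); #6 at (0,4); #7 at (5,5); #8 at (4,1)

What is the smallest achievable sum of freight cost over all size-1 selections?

Open {F-α}.
  #1→F-α 3, #2→F-α 4, #3→F-α 7, #4→F-α 2, #5→F-α 4, #6→F-α 6, #7→F-α 2, #8→F-α 3  ⇒ total 31.
Compare {F-β}: total 33.
Compare {F-γ}: total 33.
No size-1 selection does better; minimum is 31.

31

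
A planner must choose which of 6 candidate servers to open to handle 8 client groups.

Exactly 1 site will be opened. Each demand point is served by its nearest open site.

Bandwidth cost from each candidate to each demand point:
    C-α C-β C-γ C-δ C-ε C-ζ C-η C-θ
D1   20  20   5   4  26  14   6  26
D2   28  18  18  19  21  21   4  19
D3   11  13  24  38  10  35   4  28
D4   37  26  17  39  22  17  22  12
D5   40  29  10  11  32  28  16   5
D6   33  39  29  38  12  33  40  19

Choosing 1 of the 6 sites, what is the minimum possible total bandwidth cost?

121

Open {D1}.
  C-α→D1 20, C-β→D1 20, C-γ→D1 5, C-δ→D1 4, C-ε→D1 26, C-ζ→D1 14, C-η→D1 6, C-θ→D1 26  ⇒ total 121.
Compare {D2}: total 148.
Compare {D3}: total 163.
No size-1 selection does better; minimum is 121.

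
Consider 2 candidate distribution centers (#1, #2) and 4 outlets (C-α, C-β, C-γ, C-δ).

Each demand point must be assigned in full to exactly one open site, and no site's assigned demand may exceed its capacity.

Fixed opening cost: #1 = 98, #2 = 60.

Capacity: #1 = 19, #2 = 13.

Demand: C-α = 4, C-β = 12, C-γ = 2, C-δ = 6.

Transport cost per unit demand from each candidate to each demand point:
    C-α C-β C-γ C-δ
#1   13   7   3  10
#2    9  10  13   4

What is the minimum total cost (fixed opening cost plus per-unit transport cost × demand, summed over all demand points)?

308

Open {#1, #2}; cheapest assignment that respects the capacities:
  #1 (cap 19, load 14): C-β, C-γ — cost 12×7 + 2×3 = 90
  #2 (cap 13, load 10): C-α, C-δ — cost 4×9 + 6×4 = 60
  Shipping 150, fixed 158 → total 308.
  Any other capacity-feasible assignment to {#1, #2} ships for at least 150.
Total demand is 24 and no other set of sites has combined capacity ≥ 24, so {#1, #2} is the only feasible choice of open sites. Minimum: 308.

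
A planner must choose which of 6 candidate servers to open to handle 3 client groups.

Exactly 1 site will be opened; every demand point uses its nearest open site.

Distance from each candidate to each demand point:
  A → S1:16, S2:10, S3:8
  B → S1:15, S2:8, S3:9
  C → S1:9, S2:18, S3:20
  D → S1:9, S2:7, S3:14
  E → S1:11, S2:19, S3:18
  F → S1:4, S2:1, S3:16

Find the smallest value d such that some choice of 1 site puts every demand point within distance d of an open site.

14

Open {D}.
  Farthest demand point is S3 at distance 14 (to D); all others are ≤ 14.
With {B} the worst case is 15.
With {A} the worst case is 16.
No size-1 selection achieves below 14.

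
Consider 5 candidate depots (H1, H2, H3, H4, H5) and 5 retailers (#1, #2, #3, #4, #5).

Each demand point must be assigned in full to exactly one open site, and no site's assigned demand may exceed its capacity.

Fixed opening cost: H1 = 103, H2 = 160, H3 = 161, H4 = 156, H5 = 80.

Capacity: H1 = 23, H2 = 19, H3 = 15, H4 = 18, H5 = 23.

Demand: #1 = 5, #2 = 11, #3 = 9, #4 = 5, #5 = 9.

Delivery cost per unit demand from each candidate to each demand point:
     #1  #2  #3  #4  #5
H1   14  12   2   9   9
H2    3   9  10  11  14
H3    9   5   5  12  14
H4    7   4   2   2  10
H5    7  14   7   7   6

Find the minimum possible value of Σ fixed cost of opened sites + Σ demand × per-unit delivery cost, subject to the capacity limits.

442

Open {H4, H5}; cheapest assignment that respects the capacities:
  H4 (cap 18, load 16): #2, #4 — cost 11×4 + 5×2 = 54
  H5 (cap 23, load 23): #1, #3, #5 — cost 5×7 + 9×7 + 9×6 = 152
  Shipping 206, fixed 236 → total 442.
  Any other capacity-feasible assignment to {H4, H5} ships for at least 206.
Compare {H1, H5}: its best feasible assignment gives total 457.
Compare {H1, H4}: its best feasible assignment gives total 482.
Every other set of open sites that can feasibly serve all demand totals ≥ 457 even under its best assignment. Minimum: 442.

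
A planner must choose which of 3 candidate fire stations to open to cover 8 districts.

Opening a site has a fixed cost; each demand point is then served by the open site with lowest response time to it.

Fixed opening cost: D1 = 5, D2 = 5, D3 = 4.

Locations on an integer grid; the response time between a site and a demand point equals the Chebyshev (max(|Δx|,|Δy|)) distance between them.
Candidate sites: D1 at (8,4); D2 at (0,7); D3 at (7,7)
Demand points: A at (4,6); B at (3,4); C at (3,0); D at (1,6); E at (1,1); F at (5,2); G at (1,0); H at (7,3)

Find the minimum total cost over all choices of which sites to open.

40

Open {D1, D2}: assign each demand point to its cheapest open site.
  A→D1 4, B→D2 3, C→D1 5, D→D2 1, E→D2 6, F→D1 3, G→D1 7, H→D1 1
  response time 30, fixed 10 → total 40.
Compare {D1, D2, D3}: response time 29 + fixed 14 = 43.
Compare {D1}: response time 39 + fixed 5 = 44.
Compare {D1, D3}: response time 35 + fixed 9 = 44.
All other subsets cost ≥ 43. Minimum total cost: 40.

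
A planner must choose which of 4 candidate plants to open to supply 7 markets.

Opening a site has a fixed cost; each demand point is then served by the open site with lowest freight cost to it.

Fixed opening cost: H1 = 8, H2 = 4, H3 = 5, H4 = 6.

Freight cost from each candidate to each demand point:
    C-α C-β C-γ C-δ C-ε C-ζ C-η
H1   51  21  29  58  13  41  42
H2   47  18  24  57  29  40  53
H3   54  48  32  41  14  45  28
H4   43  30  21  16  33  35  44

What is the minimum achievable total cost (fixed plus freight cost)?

190

Open {H2, H3, H4}: assign each demand point to its cheapest open site.
  C-α→H4 43, C-β→H2 18, C-γ→H4 21, C-δ→H4 16, C-ε→H3 14, C-ζ→H4 35, C-η→H3 28
  freight cost 175, fixed 15 → total 190.
Compare {H1, H3, H4}: freight cost 177 + fixed 19 = 196.
Compare {H1, H2, H3, H4}: freight cost 174 + fixed 23 = 197.
Compare {H3, H4}: freight cost 187 + fixed 11 = 198.
All other subsets cost ≥ 196. Minimum total cost: 190.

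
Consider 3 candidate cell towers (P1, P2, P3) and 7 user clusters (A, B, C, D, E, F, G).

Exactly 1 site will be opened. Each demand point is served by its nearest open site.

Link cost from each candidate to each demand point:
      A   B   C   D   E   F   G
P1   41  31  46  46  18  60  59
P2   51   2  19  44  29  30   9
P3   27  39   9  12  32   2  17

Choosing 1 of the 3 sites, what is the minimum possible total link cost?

Open {P3}.
  A→P3 27, B→P3 39, C→P3 9, D→P3 12, E→P3 32, F→P3 2, G→P3 17  ⇒ total 138.
Compare {P2}: total 184.
Compare {P1}: total 301.

138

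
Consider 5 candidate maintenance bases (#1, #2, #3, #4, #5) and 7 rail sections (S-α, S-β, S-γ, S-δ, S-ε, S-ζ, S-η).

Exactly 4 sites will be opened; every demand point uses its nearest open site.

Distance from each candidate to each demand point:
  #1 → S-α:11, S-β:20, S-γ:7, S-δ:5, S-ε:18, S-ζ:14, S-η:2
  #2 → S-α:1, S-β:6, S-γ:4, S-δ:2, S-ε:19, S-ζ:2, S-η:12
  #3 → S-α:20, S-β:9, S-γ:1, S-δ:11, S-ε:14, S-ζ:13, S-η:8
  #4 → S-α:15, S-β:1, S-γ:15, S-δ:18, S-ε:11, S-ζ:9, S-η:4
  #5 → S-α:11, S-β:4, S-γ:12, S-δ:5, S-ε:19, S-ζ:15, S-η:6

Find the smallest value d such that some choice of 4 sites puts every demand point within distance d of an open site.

Open {#1, #2, #3, #4}.
  Farthest demand point is S-ε at distance 11 (to #4); all others are ≤ 11.
With {#1, #2, #4, #5} the worst case is 11.
With {#1, #3, #4, #5} the worst case is 11.
No size-4 selection achieves below 11.

11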